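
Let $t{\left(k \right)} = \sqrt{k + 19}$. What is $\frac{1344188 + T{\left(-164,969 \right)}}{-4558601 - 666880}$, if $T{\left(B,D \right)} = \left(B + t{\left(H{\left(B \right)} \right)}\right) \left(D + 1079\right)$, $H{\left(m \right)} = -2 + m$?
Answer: $- \frac{1008316}{5225481} - \frac{14336 i \sqrt{3}}{5225481} \approx -0.19296 - 0.0047518 i$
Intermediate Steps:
$t{\left(k \right)} = \sqrt{19 + k}$
$T{\left(B,D \right)} = \left(1079 + D\right) \left(B + \sqrt{17 + B}\right)$ ($T{\left(B,D \right)} = \left(B + \sqrt{19 + \left(-2 + B\right)}\right) \left(D + 1079\right) = \left(B + \sqrt{17 + B}\right) \left(1079 + D\right) = \left(1079 + D\right) \left(B + \sqrt{17 + B}\right)$)
$\frac{1344188 + T{\left(-164,969 \right)}}{-4558601 - 666880} = \frac{1344188 + \left(1079 \left(-164\right) + 1079 \sqrt{17 - 164} - 158916 + 969 \sqrt{17 - 164}\right)}{-4558601 - 666880} = \frac{1344188 + \left(-176956 + 1079 \sqrt{-147} - 158916 + 969 \sqrt{-147}\right)}{-5225481} = \left(1344188 + \left(-176956 + 1079 \cdot 7 i \sqrt{3} - 158916 + 969 \cdot 7 i \sqrt{3}\right)\right) \left(- \frac{1}{5225481}\right) = \left(1344188 + \left(-176956 + 7553 i \sqrt{3} - 158916 + 6783 i \sqrt{3}\right)\right) \left(- \frac{1}{5225481}\right) = \left(1344188 - \left(335872 - 14336 i \sqrt{3}\right)\right) \left(- \frac{1}{5225481}\right) = \left(1008316 + 14336 i \sqrt{3}\right) \left(- \frac{1}{5225481}\right) = - \frac{1008316}{5225481} - \frac{14336 i \sqrt{3}}{5225481}$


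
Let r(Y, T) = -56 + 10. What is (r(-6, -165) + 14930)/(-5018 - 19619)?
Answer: -14884/24637 ≈ -0.60413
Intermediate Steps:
r(Y, T) = -46
(r(-6, -165) + 14930)/(-5018 - 19619) = (-46 + 14930)/(-5018 - 19619) = 14884/(-24637) = 14884*(-1/24637) = -14884/24637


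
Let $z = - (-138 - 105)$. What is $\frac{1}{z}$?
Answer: $\frac{1}{243} \approx 0.0041152$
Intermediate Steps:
$z = 243$ ($z = - (-138 - 105) = \left(-1\right) \left(-243\right) = 243$)
$\frac{1}{z} = \frac{1}{243}$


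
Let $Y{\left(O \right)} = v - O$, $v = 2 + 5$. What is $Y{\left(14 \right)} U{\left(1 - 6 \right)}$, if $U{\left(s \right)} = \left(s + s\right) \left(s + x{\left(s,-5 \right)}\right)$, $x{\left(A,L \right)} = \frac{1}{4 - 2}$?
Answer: $-315$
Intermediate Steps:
$v = 7$
$x{\left(A,L \right)} = \frac{1}{2}$
$U{\left(s \right)} = 2 s \left(\frac{1}{2} + s\right)$ ($U{\left(s \right)} = \left(s + s\right) \left(s + \frac{1}{2}\right) = 2 s \left(\frac{1}{2} + s\right)$)
$Y{\left(O \right)} = 7 - O$
$Y{\left(14 \right)} U{\left(1 - 6 \right)} = \left(7 - 14\right) \left(1 - 6\right) \left(1 + 2 \left(1 - 6\right)\right) = - 7 \left(- 5 \left(1 + 2 \left(-5\right)\right)\right) = - 7 \left(- 5 \left(1 - 10\right)\right) = - 7 \left(\left(-5\right) \left(-9\right)\right) = \left(-7\right) 45 = -315$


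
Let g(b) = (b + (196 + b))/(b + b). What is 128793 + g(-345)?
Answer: 44433832/345 ≈ 1.2879e+5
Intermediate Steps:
g(b) = (196 + 2*b)/(2*b) (g(b) = (196 + 2*b)/((2*b)) = (196 + 2*b)*(1/(2*b)) = (196 + 2*b)/(2*b))
128793 + g(-345) = 128793 + (98 - 345)/(-345) = 128793 - 1/345*(-247) = 128793 + 247/345 = 44433832/345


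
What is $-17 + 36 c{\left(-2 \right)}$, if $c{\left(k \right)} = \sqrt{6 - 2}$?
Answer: $55$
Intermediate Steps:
$c{\left(k \right)} = 2$ ($c{\left(k \right)} = \sqrt{4} = 2$)
$-17 + 36 c{\left(-2 \right)} = -17 + 36 \cdot 2 = -17 + 72 = 55$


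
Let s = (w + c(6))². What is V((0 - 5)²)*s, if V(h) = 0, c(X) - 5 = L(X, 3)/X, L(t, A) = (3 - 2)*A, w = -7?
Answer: 0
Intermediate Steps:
L(t, A) = A (L(t, A) = 1*A = A)
c(X) = 5 + 3/X
s = 9/4 (s = (-7 + (5 + 3/6))² = (-7 + (5 + 3*(⅙)))² = (-7 + (5 + ½))² = (-7 + 11/2)² = (-3/2)² = 9/4 ≈ 2.2500)
V((0 - 5)²)*s = 0*(9/4) = 0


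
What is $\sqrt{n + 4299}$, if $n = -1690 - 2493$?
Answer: $2 \sqrt{29} \approx 10.77$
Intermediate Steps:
$n = -4183$ ($n = -1690 - 2493 = -4183$)
$\sqrt{n + 4299} = \sqrt{-4183 + 4299} = \sqrt{116} = 2 \sqrt{29}$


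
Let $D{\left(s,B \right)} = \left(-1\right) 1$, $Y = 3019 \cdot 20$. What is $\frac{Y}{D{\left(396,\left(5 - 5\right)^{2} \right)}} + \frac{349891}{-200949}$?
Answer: $- \frac{12133650511}{200949} \approx -60382.0$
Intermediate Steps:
$Y = 60380$
$D{\left(s,B \right)} = -1$
$\frac{Y}{D{\left(396,\left(5 - 5\right)^{2} \right)}} + \frac{349891}{-200949} = \frac{60380}{-1} + \frac{349891}{-200949} = 60380 \left(-1\right) + 349891 \left(- \frac{1}{200949}\right) = -60380 - \frac{349891}{200949} = - \frac{12133650511}{200949}$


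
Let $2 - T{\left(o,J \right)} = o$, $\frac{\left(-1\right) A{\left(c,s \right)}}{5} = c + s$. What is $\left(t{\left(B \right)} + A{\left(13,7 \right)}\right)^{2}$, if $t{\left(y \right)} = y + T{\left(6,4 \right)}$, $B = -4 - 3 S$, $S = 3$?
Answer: $13689$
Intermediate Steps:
$A{\left(c,s \right)} = - 5 c - 5 s$ ($A{\left(c,s \right)} = - 5 \left(c + s\right) = - 5 c - 5 s$)
$B = -13$ ($B = -4 - 9 = -13$)
$T{\left(o,J \right)} = 2 - o$
$t{\left(y \right)} = -4 + y$ ($t{\left(y \right)} = y + \left(2 - 6\right) = y - 4 = -4 + y$)
$\left(t{\left(B \right)} + A{\left(13,7 \right)}\right)^{2} = \left(\left(-4 - 13\right) - 100\right)^{2} = \left(-17 - 100\right)^{2} = \left(-117\right)^{2} = 13689$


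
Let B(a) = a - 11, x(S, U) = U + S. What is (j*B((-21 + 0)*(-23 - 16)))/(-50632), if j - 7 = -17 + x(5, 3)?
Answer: 202/6329 ≈ 0.031917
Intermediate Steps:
x(S, U) = S + U
B(a) = -11 + a
j = -2 (j = 7 + (-17 + (5 + 3)) = 7 + (-17 + 8) = 7 - 9 = -2)
(j*B((-21 + 0)*(-23 - 16)))/(-50632) = -2*(-11 + (-21 + 0)*(-23 - 16))/(-50632) = -2*(-11 - 21*(-39))*(-1/50632) = -2*(-11 + 819)*(-1/50632) = -2*808*(-1/50632) = -1616*(-1/50632) = 202/6329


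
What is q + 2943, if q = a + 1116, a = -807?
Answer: 3252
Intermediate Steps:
q = 309 (q = -807 + 1116 = 309)
q + 2943 = 309 + 2943 = 3252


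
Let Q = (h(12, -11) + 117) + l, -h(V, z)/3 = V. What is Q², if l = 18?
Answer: 9801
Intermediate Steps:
h(V, z) = -3*V
Q = 99 (Q = (-3*12 + 117) + 18 = (-36 + 117) + 18 = 81 + 18 = 99)
Q² = 99² = 9801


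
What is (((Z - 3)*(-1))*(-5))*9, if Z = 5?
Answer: 90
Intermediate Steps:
(((Z - 3)*(-1))*(-5))*9 = (((5 - 3)*(-1))*(-5))*9 = ((2*(-1))*(-5))*9 = -2*(-5)*9 = 10*9 = 90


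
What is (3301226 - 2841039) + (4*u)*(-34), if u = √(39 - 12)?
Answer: 460187 - 408*√3 ≈ 4.5948e+5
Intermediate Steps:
u = 3*√3 (u = √27 = 3*√3 ≈ 5.1962)
(3301226 - 2841039) + (4*u)*(-34) = (3301226 - 2841039) + (4*(3*√3))*(-34) = 460187 + (12*√3)*(-34) = 460187 - 408*√3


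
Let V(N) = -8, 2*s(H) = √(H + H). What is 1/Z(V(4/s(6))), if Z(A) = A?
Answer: -⅛ ≈ -0.12500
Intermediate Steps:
s(H) = √2*√H/2 (s(H) = √(H + H)/2 = √(2*H)/2 = (√2*√H)/2 = √2*√H/2)
1/Z(V(4/s(6))) = 1/(-8) = -⅛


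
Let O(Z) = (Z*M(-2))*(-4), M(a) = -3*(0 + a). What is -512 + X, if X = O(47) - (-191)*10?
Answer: 270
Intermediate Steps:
M(a) = -3*a
O(Z) = -24*Z (O(Z) = (Z*(-3*(-2)))*(-4) = (Z*6)*(-4) = (6*Z)*(-4) = -24*Z)
X = 782 (X = -24*47 - (-191)*10 = -1128 - 1*(-1910) = -1128 + 1910 = 782)
-512 + X = -512 + 782 = 270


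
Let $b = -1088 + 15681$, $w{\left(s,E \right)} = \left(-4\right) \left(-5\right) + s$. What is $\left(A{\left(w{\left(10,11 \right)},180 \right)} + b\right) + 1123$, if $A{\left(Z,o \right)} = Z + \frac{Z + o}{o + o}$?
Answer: $\frac{188959}{12} \approx 15747.0$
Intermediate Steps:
$w{\left(s,E \right)} = 20 + s$
$b = 14593$
$A{\left(Z,o \right)} = Z + \frac{Z + o}{2 o}$
$\left(A{\left(w{\left(10,11 \right)},180 \right)} + b\right) + 1123 = \left(\left(\frac{1}{2} + \left(20 + 10\right) + \frac{20 + 10}{2 \cdot 180}\right) + 14593\right) + 1123 = \left(\left(\frac{1}{2} + 30 + \frac{1}{2} \cdot 30 \cdot \frac{1}{180}\right) + 14593\right) + 1123 = \left(\left(\frac{1}{2} + 30 + \frac{1}{12}\right) + 14593\right) + 1123 = \left(\frac{367}{12} + 14593\right) + 1123 = \frac{175483}{12} + 1123 = \frac{188959}{12}$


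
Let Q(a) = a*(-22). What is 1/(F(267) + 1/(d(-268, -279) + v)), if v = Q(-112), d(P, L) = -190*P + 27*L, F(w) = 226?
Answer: 45851/10362327 ≈ 0.0044248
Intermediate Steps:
Q(a) = -22*a
v = 2464 (v = -22*(-112) = 2464)
1/(F(267) + 1/(d(-268, -279) + v)) = 1/(226 + 1/((-190*(-268) + 27*(-279)) + 2464)) = 1/(226 + 1/((50920 - 7533) + 2464)) = 1/(226 + 1/(43387 + 2464)) = 1/(226 + 1/45851) = 1/(10362327/45851) = 45851/10362327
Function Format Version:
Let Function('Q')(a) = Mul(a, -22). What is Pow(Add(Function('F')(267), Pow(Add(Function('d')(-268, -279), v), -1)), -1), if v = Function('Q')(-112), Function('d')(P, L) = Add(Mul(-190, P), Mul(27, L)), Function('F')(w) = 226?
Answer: Rational(45851, 10362327) ≈ 0.0044248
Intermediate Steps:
Function('Q')(a) = Mul(-22, a)
v = 2464 (v = Mul(-22, -112) = 2464)
Pow(Add(Function('F')(267), Pow(Add(Function('d')(-268, -279), v), -1)), -1) = Pow(Add(226, Pow(Add(Add(Mul(-190, -268), Mul(27, -279)), 2464), -1)), -1) = Pow(Add(226, Pow(Add(Add(50920, -7533), 2464), -1)), -1) = Pow(Add(226, Pow(Add(43387, 2464), -1)), -1) = Pow(Add(226, Pow(45851, -1)), -1) = Pow(Add(226, Rational(1, 45851)), -1) = Pow(Rational(10362327, 45851), -1) = Rational(45851, 10362327)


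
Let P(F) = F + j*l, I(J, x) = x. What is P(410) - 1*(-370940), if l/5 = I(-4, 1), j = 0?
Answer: 371350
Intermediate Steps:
l = 5 (l = 5*1 = 5)
P(F) = F (P(F) = F + 0*5 = F + 0 = F)
P(410) - 1*(-370940) = 410 - 1*(-370940) = 410 + 370940 = 371350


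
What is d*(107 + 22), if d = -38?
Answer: -4902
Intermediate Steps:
d*(107 + 22) = -38*(107 + 22) = -38*129 = -4902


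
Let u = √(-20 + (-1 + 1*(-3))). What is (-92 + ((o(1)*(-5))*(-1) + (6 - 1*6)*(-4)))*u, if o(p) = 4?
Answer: -144*I*√6 ≈ -352.73*I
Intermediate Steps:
u = 2*I*√6 (u = √(-20 + (-1 - 3)) = √(-20 - 4) = √(-24) = 2*I*√6 ≈ 4.899*I)
(-92 + ((o(1)*(-5))*(-1) + (6 - 1*6)*(-4)))*u = (-92 + ((4*(-5))*(-1) + (6 - 1*6)*(-4)))*(2*I*√6) = (-92 + (-20*(-1) + (6 - 6)*(-4)))*(2*I*√6) = (-92 + (20 + 0*(-4)))*(2*I*√6) = (-92 + (20 + 0))*(2*I*√6) = (-92 + 20)*(2*I*√6) = -144*I*√6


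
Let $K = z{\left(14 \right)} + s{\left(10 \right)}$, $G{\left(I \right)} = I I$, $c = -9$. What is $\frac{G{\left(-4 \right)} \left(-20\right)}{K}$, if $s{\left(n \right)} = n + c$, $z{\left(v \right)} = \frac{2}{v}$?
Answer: $-280$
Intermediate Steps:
$s{\left(n \right)} = -9 + n$ ($s{\left(n \right)} = n - 9 = -9 + n$)
$G{\left(I \right)} = I^{2}$
$K = \frac{8}{7}$ ($K = \frac{2}{14} + \left(-9 + 10\right) = 2 \cdot \frac{1}{14} + 1 = \frac{1}{7} + 1 = \frac{8}{7} \approx 1.1429$)
$\frac{G{\left(-4 \right)} \left(-20\right)}{K} = \frac{\left(-4\right)^{2} \left(-20\right)}{\frac{8}{7}} = 16 \left(-20\right) \frac{7}{8} = \left(-320\right) \frac{7}{8} = -280$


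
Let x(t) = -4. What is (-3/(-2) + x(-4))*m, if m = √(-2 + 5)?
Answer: -5*√3/2 ≈ -4.3301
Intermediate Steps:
m = √3 ≈ 1.7320
(-3/(-2) + x(-4))*m = (-3/(-2) - 4)*√3 = (-3*(-1)/2 - 4)*√3 = (-3*(-½) - 4)*√3 = (3/2 - 4)*√3 = -5*√3/2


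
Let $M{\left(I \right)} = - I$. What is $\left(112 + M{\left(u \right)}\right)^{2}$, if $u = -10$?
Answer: $14884$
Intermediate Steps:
$\left(112 + M{\left(u \right)}\right)^{2} = \left(112 - -10\right)^{2} = \left(112 + 10\right)^{2} = 122^{2} = 14884$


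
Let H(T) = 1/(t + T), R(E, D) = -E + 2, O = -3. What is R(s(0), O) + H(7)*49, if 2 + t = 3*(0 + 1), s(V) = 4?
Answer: 33/8 ≈ 4.1250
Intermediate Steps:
t = 1 (t = -2 + 3*(0 + 1) = -2 + 3*1 = -2 + 3 = 1)
R(E, D) = 2 - E
H(T) = 1/(1 + T)
R(s(0), O) + H(7)*49 = (2 - 1*4) + 49/(1 + 7) = (2 - 4) + 49/8 = -2 + (⅛)*49 = -2 + 49/8 = 33/8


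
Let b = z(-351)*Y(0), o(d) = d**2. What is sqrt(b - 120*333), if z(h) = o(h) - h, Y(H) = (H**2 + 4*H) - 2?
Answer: 18*I*sqrt(886) ≈ 535.78*I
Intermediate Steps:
Y(H) = -2 + H**2 + 4*H
z(h) = h**2 - h
b = -247104 (b = (-351*(-1 - 351))*(-2 + 0**2 + 4*0) = (-351*(-352))*(-2 + 0 + 0) = 123552*(-2) = -247104)
sqrt(b - 120*333) = sqrt(-247104 - 120*333) = sqrt(-247104 - 39960) = sqrt(-287064) = 18*I*sqrt(886)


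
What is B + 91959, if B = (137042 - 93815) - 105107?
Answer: 30079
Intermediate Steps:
B = -61880 (B = 43227 - 105107 = -61880)
B + 91959 = -61880 + 91959 = 30079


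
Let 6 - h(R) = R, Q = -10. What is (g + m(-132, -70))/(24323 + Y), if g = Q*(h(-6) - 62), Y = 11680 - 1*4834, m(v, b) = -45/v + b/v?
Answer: 66115/4114308 ≈ 0.016070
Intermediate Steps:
h(R) = 6 - R
Y = 6846 (Y = 11680 - 4834 = 6846)
g = 500 (g = -10*((6 - 1*(-6)) - 62) = -10*((6 + 6) - 62) = -10*(12 - 62) = -10*(-50) = 500)
(g + m(-132, -70))/(24323 + Y) = (500 + (-45 - 70)/(-132))/(24323 + 6846) = (500 - 1/132*(-115))/31169 = (500 + 115/132)*(1/31169) = (66115/132)*(1/31169) = 66115/4114308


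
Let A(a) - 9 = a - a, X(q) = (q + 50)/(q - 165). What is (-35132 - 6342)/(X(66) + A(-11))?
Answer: -4105926/775 ≈ -5298.0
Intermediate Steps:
X(q) = (50 + q)/(-165 + q)
A(a) = 9 (A(a) = 9 + (a - a) = 9 + 0 = 9)
(-35132 - 6342)/(X(66) + A(-11)) = (-35132 - 6342)/((50 + 66)/(-165 + 66) + 9) = -41474/(116/(-99) + 9) = -41474/(-1/99*116 + 9) = -41474/(-116/99 + 9) = -41474/775/99 = -41474*99/775 = -4105926/775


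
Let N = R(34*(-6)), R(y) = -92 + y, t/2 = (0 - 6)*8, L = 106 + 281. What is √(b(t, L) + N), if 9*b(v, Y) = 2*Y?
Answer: I*√210 ≈ 14.491*I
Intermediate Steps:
L = 387
t = -96 (t = 2*((0 - 6)*8) = 2*(-6*8) = 2*(-48) = -96)
N = -296 (N = -92 + 34*(-6) = -92 - 204 = -296)
b(v, Y) = 2*Y/9 (b(v, Y) = (2*Y)/9 = 2*Y/9)
√(b(t, L) + N) = √((2/9)*387 - 296) = √(86 - 296) = √(-210) = I*√210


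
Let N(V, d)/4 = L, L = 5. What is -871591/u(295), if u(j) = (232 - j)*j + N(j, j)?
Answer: 871591/18565 ≈ 46.948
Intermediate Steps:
N(V, d) = 20 (N(V, d) = 4*5 = 20)
u(j) = 20 + j*(232 - j) (u(j) = (232 - j)*j + 20 = j*(232 - j) + 20 = 20 + j*(232 - j))
-871591/u(295) = -871591/(20 - 1*295² + 232*295) = -871591/(20 - 1*87025 + 68440) = -871591/(20 - 87025 + 68440) = -871591/(-18565) = -871591*(-1/18565) = 871591/18565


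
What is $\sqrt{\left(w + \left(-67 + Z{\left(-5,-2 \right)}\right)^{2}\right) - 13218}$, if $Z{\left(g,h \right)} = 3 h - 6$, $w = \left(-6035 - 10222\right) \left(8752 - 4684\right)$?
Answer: $i \sqrt{66140453} \approx 8132.7 i$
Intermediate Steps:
$w = -66133476$ ($w = \left(-16257\right) 4068 = -66133476$)
$Z{\left(g,h \right)} = -6 + 3 h$
$\sqrt{\left(w + \left(-67 + Z{\left(-5,-2 \right)}\right)^{2}\right) - 13218} = \sqrt{\left(-66133476 + \left(-67 + \left(-6 + 3 \left(-2\right)\right)\right)^{2}\right) - 13218} = \sqrt{\left(-66133476 + \left(-67 - 12\right)^{2}\right) - 13218} = \sqrt{\left(-66133476 + \left(-79\right)^{2}\right) - 13218} = \sqrt{\left(-66133476 + 6241\right) - 13218} = \sqrt{-66127235 - 13218} = \sqrt{-66140453} = i \sqrt{66140453}$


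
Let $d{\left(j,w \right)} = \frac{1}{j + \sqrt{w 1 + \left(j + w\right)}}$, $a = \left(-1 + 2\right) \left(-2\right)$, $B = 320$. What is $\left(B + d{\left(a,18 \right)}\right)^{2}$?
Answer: $\frac{46099219}{450} + \frac{4801 \sqrt{34}}{225} \approx 1.0257 \cdot 10^{5}$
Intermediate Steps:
$a = -2$ ($a = 1 \left(-2\right) = -2$)
$d{\left(j,w \right)} = \frac{1}{j + \sqrt{j + 2 w}}$ ($d{\left(j,w \right)} = \frac{1}{j + \sqrt{w + \left(j + w\right)}} = \frac{1}{j + \sqrt{j + 2 w}}$)
$\left(B + d{\left(a,18 \right)}\right)^{2} = \left(320 + \frac{1}{-2 + \sqrt{-2 + 2 \cdot 18}}\right)^{2} = \left(320 + \frac{1}{-2 + \sqrt{-2 + 36}}\right)^{2} = \left(320 + \frac{1}{-2 + \sqrt{34}}\right)^{2}$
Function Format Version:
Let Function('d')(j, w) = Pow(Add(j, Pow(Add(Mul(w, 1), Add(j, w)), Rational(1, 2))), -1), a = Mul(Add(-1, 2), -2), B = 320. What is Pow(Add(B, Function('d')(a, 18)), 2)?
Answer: Add(Rational(46099219, 450), Mul(Rational(4801, 225), Pow(34, Rational(1, 2)))) ≈ 1.0257e+5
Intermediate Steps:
a = -2 (a = Mul(1, -2) = -2)
Function('d')(j, w) = Pow(Add(j, Pow(Add(j, Mul(2, w)), Rational(1, 2))), -1) (Function('d')(j, w) = Pow(Add(j, Pow(Add(w, Add(j, w)), Rational(1, 2))), -1) = Pow(Add(j, Pow(Add(j, Mul(2, w)), Rational(1, 2))), -1))
Pow(Add(B, Function('d')(a, 18)), 2) = Pow(Add(320, Pow(Add(-2, Pow(Add(-2, Mul(2, 18)), Rational(1, 2))), -1)), 2) = Pow(Add(320, Pow(Add(-2, Pow(Add(-2, 36), Rational(1, 2))), -1)), 2) = Pow(Add(320, Pow(Add(-2, Pow(34, Rational(1, 2))), -1)), 2)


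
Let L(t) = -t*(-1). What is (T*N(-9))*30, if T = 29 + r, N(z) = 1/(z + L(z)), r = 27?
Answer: -280/3 ≈ -93.333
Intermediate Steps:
L(t) = t
N(z) = 1/(2*z) (N(z) = 1/(z + z) = 1/(2*z))
T = 56 (T = 29 + 27 = 56)
(T*N(-9))*30 = (56*((1/2)/(-9)))*30 = (56*((1/2)*(-1/9)))*30 = (56*(-1/18))*30 = -28/9*30 = -280/3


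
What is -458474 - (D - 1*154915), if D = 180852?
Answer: -484411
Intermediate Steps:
-458474 - (D - 1*154915) = -458474 - (180852 - 1*154915) = -458474 - (180852 - 154915) = -458474 - 1*25937 = -458474 - 25937 = -484411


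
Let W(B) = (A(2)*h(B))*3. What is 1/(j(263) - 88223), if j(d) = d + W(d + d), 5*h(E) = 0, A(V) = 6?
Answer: -1/87960 ≈ -1.1369e-5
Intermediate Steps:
h(E) = 0 (h(E) = (1/5)*0 = 0)
W(B) = 0 (W(B) = (6*0)*3 = 0*3 = 0)
j(d) = d (j(d) = d + 0 = d)
1/(j(263) - 88223) = 1/(263 - 88223) = 1/(-87960) = -1/87960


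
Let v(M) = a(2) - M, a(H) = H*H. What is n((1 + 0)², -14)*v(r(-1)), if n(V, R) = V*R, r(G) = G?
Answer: -70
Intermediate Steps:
a(H) = H²
n(V, R) = R*V
v(M) = 4 - M (v(M) = 2² - M = 4 - M)
n((1 + 0)², -14)*v(r(-1)) = (-14*(1 + 0)²)*(4 - 1*(-1)) = (-14*1²)*(4 + 1) = -14*1*5 = -14*5 = -70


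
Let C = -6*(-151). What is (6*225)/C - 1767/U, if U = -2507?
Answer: 830892/378557 ≈ 2.1949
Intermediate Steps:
C = 906
(6*225)/C - 1767/U = (6*225)/906 - 1767/(-2507) = 1350*(1/906) - 1767*(-1/2507) = 225/151 + 1767/2507 = 830892/378557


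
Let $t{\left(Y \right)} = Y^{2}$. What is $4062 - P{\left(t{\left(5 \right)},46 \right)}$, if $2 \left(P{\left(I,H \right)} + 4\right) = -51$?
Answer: $\frac{8183}{2} \approx 4091.5$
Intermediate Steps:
$P{\left(I,H \right)} = - \frac{59}{2}$ ($P{\left(I,H \right)} = -4 + \frac{1}{2} \left(-51\right) = -4 - \frac{51}{2} = - \frac{59}{2}$)
$4062 - P{\left(t{\left(5 \right)},46 \right)} = 4062 - - \frac{59}{2} = 4062 + \frac{59}{2} = \frac{8183}{2}$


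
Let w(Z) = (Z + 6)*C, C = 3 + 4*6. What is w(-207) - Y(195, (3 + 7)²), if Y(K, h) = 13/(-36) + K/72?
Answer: -390913/72 ≈ -5429.3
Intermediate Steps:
C = 27 (C = 3 + 24 = 27)
w(Z) = 162 + 27*Z (w(Z) = (Z + 6)*27 = (6 + Z)*27 = 162 + 27*Z)
Y(K, h) = -13/36 + K/72 (Y(K, h) = 13*(-1/36) + K*(1/72) = -13/36 + K/72)
w(-207) - Y(195, (3 + 7)²) = (162 + 27*(-207)) - (-13/36 + (1/72)*195) = (162 - 5589) - (-13/36 + 65/24) = -5427 - 1*169/72 = -5427 - 169/72 = -390913/72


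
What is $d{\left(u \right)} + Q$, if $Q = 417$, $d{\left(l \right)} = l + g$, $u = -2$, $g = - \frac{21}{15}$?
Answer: $\frac{2068}{5} \approx 413.6$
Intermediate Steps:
$g = - \frac{7}{5}$ ($g = \left(-21\right) \frac{1}{15} = - \frac{7}{5} \approx -1.4$)
$d{\left(l \right)} = - \frac{7}{5} + l$ ($d{\left(l \right)} = l - \frac{7}{5} = - \frac{7}{5} + l$)
$d{\left(u \right)} + Q = \left(- \frac{7}{5} - 2\right) + 417 = - \frac{17}{5} + 417 = \frac{2068}{5}$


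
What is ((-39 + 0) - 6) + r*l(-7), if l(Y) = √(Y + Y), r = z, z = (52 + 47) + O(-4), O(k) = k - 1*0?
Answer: -45 + 95*I*√14 ≈ -45.0 + 355.46*I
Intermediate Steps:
O(k) = k (O(k) = k + 0 = k)
z = 95 (z = (52 + 47) - 4 = 99 - 4 = 95)
r = 95
l(Y) = √2*√Y (l(Y) = √(2*Y) = √2*√Y)
((-39 + 0) - 6) + r*l(-7) = ((-39 + 0) - 6) + 95*(√2*√(-7)) = (-39 - 6) + 95*(√2*(I*√7)) = -45 + 95*(I*√14) = -45 + 95*I*√14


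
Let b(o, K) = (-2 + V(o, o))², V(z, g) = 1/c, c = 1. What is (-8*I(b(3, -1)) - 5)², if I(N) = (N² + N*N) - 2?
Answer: 25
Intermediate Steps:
V(z, g) = 1 (V(z, g) = 1/1 = 1)
b(o, K) = 1 (b(o, K) = (-2 + 1)² = (-1)² = 1)
I(N) = -2 + 2*N² (I(N) = (N² + N²) - 2 = 2*N² - 2 = -2 + 2*N²)
(-8*I(b(3, -1)) - 5)² = (-8*(-2 + 2*1²) - 5)² = (-8*(-2 + 2*1) - 5)² = (-8*(-2 + 2) - 5)² = (-8*0 - 5)² = (0 - 5)² = (-5)² = 25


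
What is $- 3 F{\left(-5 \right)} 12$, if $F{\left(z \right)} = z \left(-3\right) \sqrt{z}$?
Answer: $- 540 i \sqrt{5} \approx - 1207.5 i$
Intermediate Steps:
$F{\left(z \right)} = - 3 z^{\frac{3}{2}}$ ($F{\left(z \right)} = - 3 z \sqrt{z} = - 3 z^{\frac{3}{2}}$)
$- 3 F{\left(-5 \right)} 12 = - 3 \left(- 3 \left(-5\right)^{\frac{3}{2}}\right) 12 = - 3 \left(- 3 \left(- 5 i \sqrt{5}\right)\right) 12 = - 3 \cdot 15 i \sqrt{5} \cdot 12 = - 45 i \sqrt{5} \cdot 12 = - 540 i \sqrt{5}$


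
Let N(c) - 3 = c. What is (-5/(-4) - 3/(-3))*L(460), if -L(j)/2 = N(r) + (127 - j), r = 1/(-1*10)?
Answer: 29709/20 ≈ 1485.4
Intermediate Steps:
r = -⅒ (r = 1/(-10) = -⅒ ≈ -0.10000)
N(c) = 3 + c
L(j) = -1299/5 + 2*j (L(j) = -2*((3 - ⅒) + (127 - j)) = -2*(29/10 + (127 - j)) = -2*(1299/10 - j) = -1299/5 + 2*j)
(-5/(-4) - 3/(-3))*L(460) = (-5/(-4) - 3/(-3))*(-1299/5 + 2*460) = (-5*(-¼) - 3*(-⅓))*(-1299/5 + 920) = (5/4 + 1)*(3301/5) = (9/4)*(3301/5) = 29709/20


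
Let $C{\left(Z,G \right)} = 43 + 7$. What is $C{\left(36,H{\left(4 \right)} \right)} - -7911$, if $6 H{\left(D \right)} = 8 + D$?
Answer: $7961$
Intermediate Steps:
$H{\left(D \right)} = \frac{4}{3} + \frac{D}{6}$ ($H{\left(D \right)} = \frac{8 + D}{6} = \frac{4}{3} + \frac{D}{6}$)
$C{\left(Z,G \right)} = 50$
$C{\left(36,H{\left(4 \right)} \right)} - -7911 = 50 - -7911 = 50 + 7911 = 7961$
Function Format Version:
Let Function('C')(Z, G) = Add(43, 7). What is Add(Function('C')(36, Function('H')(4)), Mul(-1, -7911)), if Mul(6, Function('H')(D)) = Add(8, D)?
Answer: 7961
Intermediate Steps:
Function('H')(D) = Add(Rational(4, 3), Mul(Rational(1, 6), D)) (Function('H')(D) = Mul(Rational(1, 6), Add(8, D)) = Add(Rational(4, 3), Mul(Rational(1, 6), D)))
Function('C')(Z, G) = 50
Add(Function('C')(36, Function('H')(4)), Mul(-1, -7911)) = Add(50, Mul(-1, -7911)) = Add(50, 7911) = 7961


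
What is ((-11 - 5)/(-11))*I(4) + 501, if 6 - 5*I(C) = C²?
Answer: 5479/11 ≈ 498.09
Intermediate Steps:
I(C) = 6/5 - C²/5
((-11 - 5)/(-11))*I(4) + 501 = ((-11 - 5)/(-11))*(6/5 - ⅕*4²) + 501 = (-1/11*(-16))*(6/5 - ⅕*16) + 501 = 16*(6/5 - 16/5)/11 + 501 = (16/11)*(-2) + 501 = -32/11 + 501 = 5479/11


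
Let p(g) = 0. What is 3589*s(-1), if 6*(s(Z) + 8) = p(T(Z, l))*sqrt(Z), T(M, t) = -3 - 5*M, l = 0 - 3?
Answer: -28712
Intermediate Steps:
l = -3
s(Z) = -8 (s(Z) = -8 + (0*sqrt(Z))/6 = -8 + (1/6)*0 = -8 + 0 = -8)
3589*s(-1) = 3589*(-8) = -28712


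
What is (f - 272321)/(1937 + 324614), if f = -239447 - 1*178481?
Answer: -690249/326551 ≈ -2.1138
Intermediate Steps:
f = -417928 (f = -239447 - 178481 = -417928)
(f - 272321)/(1937 + 324614) = (-417928 - 272321)/(1937 + 324614) = -690249/326551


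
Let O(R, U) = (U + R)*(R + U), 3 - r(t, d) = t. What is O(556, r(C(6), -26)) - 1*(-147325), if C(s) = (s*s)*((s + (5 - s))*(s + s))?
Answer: 2710526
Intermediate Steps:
C(s) = 10*s**3 (C(s) = s**2*(5*(2*s)) = s**2*(10*s) = 10*s**3)
r(t, d) = 3 - t
O(R, U) = (R + U)**2 (O(R, U) = (R + U)*(R + U) = (R + U)**2)
O(556, r(C(6), -26)) - 1*(-147325) = (556 + (3 - 10*6**3))**2 - 1*(-147325) = (556 + (3 - 10*216))**2 + 147325 = (556 + (3 - 1*2160))**2 + 147325 = (556 + (3 - 2160))**2 + 147325 = (556 - 2157)**2 + 147325 = (-1601)**2 + 147325 = 2563201 + 147325 = 2710526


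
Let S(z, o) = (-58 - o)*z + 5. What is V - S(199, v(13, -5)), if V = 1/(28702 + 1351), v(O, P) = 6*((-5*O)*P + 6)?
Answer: 12224087804/30053 ≈ 4.0675e+5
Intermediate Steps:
v(O, P) = 36 - 30*O*P (v(O, P) = 6*(-5*O*P + 6) = 6*(6 - 5*O*P) = 36 - 30*O*P)
S(z, o) = 5 + z*(-58 - o) (S(z, o) = z*(-58 - o) + 5 = 5 + z*(-58 - o))
V = 1/30053 ≈ 3.3275e-5
V - S(199, v(13, -5)) = 1/30053 - (5 - 58*199 - 1*(36 - 30*13*(-5))*199) = 1/30053 - (5 - 11542 - 1*(36 + 1950)*199) = 1/30053 - (5 - 11542 - 1*1986*199) = 1/30053 - (5 - 11542 - 395214) = 1/30053 - 1*(-406751) = 1/30053 + 406751 = 12224087804/30053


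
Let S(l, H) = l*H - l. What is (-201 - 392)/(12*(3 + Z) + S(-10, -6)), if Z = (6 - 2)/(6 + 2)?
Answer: -593/112 ≈ -5.2946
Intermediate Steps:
Z = ½ (Z = 4/8 = 4*(⅛) = ½ ≈ 0.50000)
S(l, H) = -l + H*l (S(l, H) = H*l - l = -l + H*l)
(-201 - 392)/(12*(3 + Z) + S(-10, -6)) = (-201 - 392)/(12*(3 + ½) - 10*(-1 - 6)) = -593/(12*(7/2) - 10*(-7)) = -593/(42 + 70) = -593/112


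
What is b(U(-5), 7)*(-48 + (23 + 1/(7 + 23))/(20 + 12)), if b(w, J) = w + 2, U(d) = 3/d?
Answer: -317723/4800 ≈ -66.192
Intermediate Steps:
b(w, J) = 2 + w
b(U(-5), 7)*(-48 + (23 + 1/(7 + 23))/(20 + 12)) = (2 + 3/(-5))*(-48 + (23 + 1/(7 + 23))/(20 + 12)) = (2 + 3*(-⅕))*(-48 + (23 + 1/30)/32) = (2 - ⅗)*(-48 + (23 + 1/30)*(1/32)) = 7*(-48 + (691/30)*(1/32))/5 = 7*(-48 + 691/960)/5 = (7/5)*(-45389/960) = -317723/4800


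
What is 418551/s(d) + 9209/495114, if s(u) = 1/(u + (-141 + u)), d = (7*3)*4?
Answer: 5595222424187/495114 ≈ 1.1301e+7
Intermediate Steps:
d = 84 (d = 21*4 = 84)
s(u) = 1/(-141 + 2*u)
418551/s(d) + 9209/495114 = 418551/(1/(-141 + 2*84)) + 9209/495114 = 418551/(1/(-141 + 168)) + 9209*(1/495114) = 418551/(1/27) + 9209/495114 = 418551*27 + 9209/495114 = 11300877 + 9209/495114 = 5595222424187/495114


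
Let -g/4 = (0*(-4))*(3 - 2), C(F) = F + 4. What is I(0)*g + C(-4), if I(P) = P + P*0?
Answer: 0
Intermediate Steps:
I(P) = P (I(P) = P + 0 = P)
C(F) = 4 + F
g = 0 (g = -4*0*(-4)*(3 - 2) = -0 = -4*0 = 0)
I(0)*g + C(-4) = 0*0 + (4 - 4) = 0 + 0 = 0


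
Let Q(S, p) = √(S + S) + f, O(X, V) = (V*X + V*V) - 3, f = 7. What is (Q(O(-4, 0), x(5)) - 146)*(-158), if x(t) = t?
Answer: 21962 - 158*I*√6 ≈ 21962.0 - 387.02*I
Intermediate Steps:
O(X, V) = -3 + V² + V*X (O(X, V) = (V*X + V²) - 3 = (V² + V*X) - 3 = -3 + V² + V*X)
Q(S, p) = 7 + √2*√S (Q(S, p) = √(S + S) + 7 = √(2*S) + 7 = √2*√S + 7 = 7 + √2*√S)
(Q(O(-4, 0), x(5)) - 146)*(-158) = ((7 + √2*√(-3 + 0² + 0*(-4))) - 146)*(-158) = ((7 + √2*√(-3 + 0 + 0)) - 146)*(-158) = ((7 + √2*√(-3)) - 146)*(-158) = ((7 + √2*(I*√3)) - 146)*(-158) = ((7 + I*√6) - 146)*(-158) = (-139 + I*√6)*(-158) = 21962 - 158*I*√6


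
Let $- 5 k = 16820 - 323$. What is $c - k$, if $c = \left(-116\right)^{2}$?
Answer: $\frac{83777}{5} \approx 16755.0$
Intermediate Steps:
$k = - \frac{16497}{5}$ ($k = - \frac{16820 - 323}{5} = \left(- \frac{1}{5}\right) 16497 = - \frac{16497}{5} \approx -3299.4$)
$c = 13456$
$c - k = 13456 - - \frac{16497}{5} = 13456 + \frac{16497}{5} = \frac{83777}{5}$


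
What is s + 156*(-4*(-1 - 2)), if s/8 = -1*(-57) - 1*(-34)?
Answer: 2600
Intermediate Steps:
s = 728 (s = 8*(-1*(-57) - 1*(-34)) = 8*(57 + 34) = 8*91 = 728)
s + 156*(-4*(-1 - 2)) = 728 + 156*(-4*(-1 - 2)) = 728 + 156*(-4*(-3)) = 728 + 156*12 = 728 + 1872 = 2600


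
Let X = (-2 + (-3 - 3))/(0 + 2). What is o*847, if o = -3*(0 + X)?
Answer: 10164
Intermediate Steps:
X = -4 (X = (-2 - 6)/2 = -8*1/2 = -4)
o = 12 (o = -3*(0 - 4) = -3*(-4) = 12)
o*847 = 12*847 = 10164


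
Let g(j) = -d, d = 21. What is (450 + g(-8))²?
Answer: 184041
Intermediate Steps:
g(j) = -21 (g(j) = -1*21 = -21)
(450 + g(-8))² = (450 - 21)² = 429² = 184041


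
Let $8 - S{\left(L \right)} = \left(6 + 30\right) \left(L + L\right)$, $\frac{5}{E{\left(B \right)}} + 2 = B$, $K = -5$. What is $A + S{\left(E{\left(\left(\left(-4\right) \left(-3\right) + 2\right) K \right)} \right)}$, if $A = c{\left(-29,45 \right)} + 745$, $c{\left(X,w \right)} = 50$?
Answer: $808$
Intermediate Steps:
$E{\left(B \right)} = \frac{5}{-2 + B}$
$S{\left(L \right)} = 8 - 72 L$ ($S{\left(L \right)} = 8 - \left(6 + 30\right) \left(L + L\right) = 8 - 36 \cdot 2 L = 8 - 72 L$)
$A = 795$ ($A = 50 + 745 = 795$)
$A + S{\left(E{\left(\left(\left(-4\right) \left(-3\right) + 2\right) K \right)} \right)} = 795 + \left(8 - 72 \frac{5}{-2 + \left(\left(-4\right) \left(-3\right) + 2\right) \left(-5\right)}\right) = 795 + \left(8 - 72 \frac{5}{-2 + \left(12 + 2\right) \left(-5\right)}\right) = 795 + \left(8 - 72 \frac{5}{-2 + 14 \left(-5\right)}\right) = 795 + \left(8 - 72 \frac{5}{-2 - 70}\right) = 795 + \left(8 - 72 \frac{5}{-72}\right) = 795 + \left(8 - 72 \cdot 5 \left(- \frac{1}{72}\right)\right) = 795 + \left(8 - -5\right) = 795 + \left(8 + 5\right) = 795 + 13 = 808$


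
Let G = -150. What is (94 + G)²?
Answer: 3136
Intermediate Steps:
(94 + G)² = (94 - 150)² = (-56)² = 3136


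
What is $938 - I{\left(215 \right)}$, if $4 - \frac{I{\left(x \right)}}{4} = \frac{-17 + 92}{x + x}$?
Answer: $\frac{39676}{43} \approx 922.7$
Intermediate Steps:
$I{\left(x \right)} = 16 - \frac{150}{x}$ ($I{\left(x \right)} = 16 - 4 \frac{-17 + 92}{x + x} = 16 - 4 \frac{75}{2 x} = 16 - \frac{150}{x}$)
$938 - I{\left(215 \right)} = 938 - \left(16 - \frac{150}{215}\right) = 938 - \left(16 - \frac{30}{43}\right) = 938 - \frac{658}{43} = \frac{39676}{43}$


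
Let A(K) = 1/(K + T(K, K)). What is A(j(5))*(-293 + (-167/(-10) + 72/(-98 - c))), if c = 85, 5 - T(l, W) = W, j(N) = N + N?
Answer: -168783/3050 ≈ -55.339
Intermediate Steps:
j(N) = 2*N
T(l, W) = 5 - W
A(K) = 1/5 (A(K) = 1/(K + (5 - K)) = 1/5)
A(j(5))*(-293 + (-167/(-10) + 72/(-98 - c))) = (-293 + (-167/(-10) + 72/(-98 - 1*85)))/5 = (-293 + (-167*(-1/10) + 72/(-98 - 85)))/5 = (-293 + (167/10 + 72/(-183)))/5 = (-293 + (167/10 + 72*(-1/183)))/5 = (-293 + (167/10 - 24/61))/5 = (-293 + 9947/610)/5 = (1/5)*(-168783/610) = -168783/3050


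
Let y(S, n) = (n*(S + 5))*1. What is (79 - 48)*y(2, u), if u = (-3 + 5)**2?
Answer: 868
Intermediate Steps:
u = 4 (u = 2**2 = 4)
y(S, n) = n*(5 + S) (y(S, n) = (n*(5 + S))*1 = n*(5 + S))
(79 - 48)*y(2, u) = (79 - 48)*(4*(5 + 2)) = 31*(4*7) = 31*28 = 868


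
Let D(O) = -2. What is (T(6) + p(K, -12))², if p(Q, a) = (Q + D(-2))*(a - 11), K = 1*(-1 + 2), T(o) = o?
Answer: 841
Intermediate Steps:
K = 1 (K = 1*1 = 1)
p(Q, a) = (-11 + a)*(-2 + Q) (p(Q, a) = (Q - 2)*(a - 11) = (-2 + Q)*(-11 + a) = (-11 + a)*(-2 + Q))
(T(6) + p(K, -12))² = (6 + (22 - 11*1 - 2*(-12) + 1*(-12)))² = (6 + (22 - 11 + 24 - 12))² = (6 + 23)² = 29² = 841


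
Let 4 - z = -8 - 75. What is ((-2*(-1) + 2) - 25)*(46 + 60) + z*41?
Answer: 1341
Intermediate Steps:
z = 87 (z = 4 - (-8 - 75) = 4 - 1*(-83) = 4 + 83 = 87)
((-2*(-1) + 2) - 25)*(46 + 60) + z*41 = ((-2*(-1) + 2) - 25)*(46 + 60) + 87*41 = ((2 + 2) - 25)*106 + 3567 = (4 - 25)*106 + 3567 = -21*106 + 3567 = -2226 + 3567 = 1341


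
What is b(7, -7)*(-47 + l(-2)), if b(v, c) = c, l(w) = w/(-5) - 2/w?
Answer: 1596/5 ≈ 319.20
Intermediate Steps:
l(w) = -2/w - w/5 (l(w) = w*(-⅕) - 2/w = -w/5 - 2/w = -2/w - w/5)
b(7, -7)*(-47 + l(-2)) = -7*(-47 + (-2/(-2) - ⅕*(-2))) = -7*(-47 + (-2*(-½) + ⅖)) = -7*(-47 + (1 + ⅖)) = -7*(-47 + 7/5) = -7*(-228/5) = 1596/5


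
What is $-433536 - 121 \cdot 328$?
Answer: $-473224$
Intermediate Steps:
$-433536 - 121 \cdot 328 = -433536 - 39688 = -473224$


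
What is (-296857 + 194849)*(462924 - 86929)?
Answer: -38354497960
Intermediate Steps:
(-296857 + 194849)*(462924 - 86929) = -102008*375995 = -38354497960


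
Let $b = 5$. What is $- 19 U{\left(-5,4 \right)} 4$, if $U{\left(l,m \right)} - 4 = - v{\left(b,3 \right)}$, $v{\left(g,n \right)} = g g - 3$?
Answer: $1368$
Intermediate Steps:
$v{\left(g,n \right)} = -3 + g^{2}$ ($v{\left(g,n \right)} = g^{2} - 3 = -3 + g^{2}$)
$U{\left(l,m \right)} = -18$ ($U{\left(l,m \right)} = 4 - \left(-3 + 5^{2}\right) = 4 - \left(-3 + 25\right) = 4 - 22 = -18$)
$- 19 U{\left(-5,4 \right)} 4 = \left(-19\right) \left(-18\right) 4 = 342 \cdot 4 = 1368$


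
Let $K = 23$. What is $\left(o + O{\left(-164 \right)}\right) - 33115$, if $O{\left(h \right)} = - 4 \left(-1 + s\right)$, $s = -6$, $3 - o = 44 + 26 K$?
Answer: $-33726$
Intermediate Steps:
$o = -639$ ($o = 3 - \left(44 + 26 \cdot 23\right) = 3 - \left(44 + 598\right) = 3 - 642 = -639$)
$O{\left(h \right)} = 28$ ($O{\left(h \right)} = - 4 \left(-1 - 6\right) = \left(-4\right) \left(-7\right) = 28$)
$\left(o + O{\left(-164 \right)}\right) - 33115 = \left(-639 + 28\right) - 33115 = -611 - 33115 = -33726$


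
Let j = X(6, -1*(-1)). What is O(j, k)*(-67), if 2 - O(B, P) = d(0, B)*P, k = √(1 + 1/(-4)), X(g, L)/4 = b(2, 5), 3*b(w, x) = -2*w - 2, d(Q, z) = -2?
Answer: -134 - 67*√3 ≈ -250.05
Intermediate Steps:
b(w, x) = -⅔ - 2*w/3 (b(w, x) = (-2*w - 2)/3 = (-2 - 2*w)/3 = -⅔ - 2*w/3)
X(g, L) = -8 (X(g, L) = 4*(-⅔ - ⅔*2) = 4*(-⅔ - 4/3) = 4*(-2) = -8)
k = √3/2 (k = √(1 - ¼) = √(¾) = √3/2 ≈ 0.86602)
j = -8
O(B, P) = 2 + 2*P (O(B, P) = 2 - (-2)*P = 2 + 2*P)
O(j, k)*(-67) = (2 + 2*(√3/2))*(-67) = (2 + √3)*(-67) = -134 - 67*√3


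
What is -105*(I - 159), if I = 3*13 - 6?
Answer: 13230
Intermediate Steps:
I = 33 (I = 39 - 6 = 33)
-105*(I - 159) = -105*(33 - 159) = -105*(-126) = 13230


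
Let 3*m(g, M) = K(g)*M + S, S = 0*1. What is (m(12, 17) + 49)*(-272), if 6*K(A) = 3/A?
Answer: -120530/9 ≈ -13392.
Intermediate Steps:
K(A) = 1/(2*A) (K(A) = (3/A)/6 = 1/(2*A))
S = 0
m(g, M) = M/(6*g) (m(g, M) = ((1/(2*g))*M + 0)/3 = (M/(2*g) + 0)/3 = (M/(2*g))/3 = M/(6*g))
(m(12, 17) + 49)*(-272) = ((⅙)*17/12 + 49)*(-272) = ((⅙)*17*(1/12) + 49)*(-272) = (17/72 + 49)*(-272) = (3545/72)*(-272) = -120530/9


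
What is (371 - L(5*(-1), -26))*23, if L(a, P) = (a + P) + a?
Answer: 9361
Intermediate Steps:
L(a, P) = P + 2*a (L(a, P) = (P + a) + a = P + 2*a)
(371 - L(5*(-1), -26))*23 = (371 - (-26 + 2*(5*(-1))))*23 = (371 - (-26 + 2*(-5)))*23 = (371 - (-26 - 10))*23 = (371 - 1*(-36))*23 = (371 + 36)*23 = 407*23 = 9361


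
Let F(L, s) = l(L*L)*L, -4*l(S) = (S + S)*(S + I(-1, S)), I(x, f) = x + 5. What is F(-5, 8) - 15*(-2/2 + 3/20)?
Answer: 7301/4 ≈ 1825.3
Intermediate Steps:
I(x, f) = 5 + x
l(S) = -S*(4 + S)/2 (l(S) = -(S + S)*(S + (5 - 1))/4 = -2*S*(S + 4)/4 = -2*S*(4 + S)/4 = -S*(4 + S)/2)
F(L, s) = -L**3*(4 + L**2)/2 (F(L, s) = (-L*L*(4 + L*L)/2)*L = (-L**2*(4 + L**2)/2)*L = -L**3*(4 + L**2)/2)
F(-5, 8) - 15*(-2/2 + 3/20) = (1/2)*(-5)**3*(-4 - 1*(-5)**2) - 15*(-2/2 + 3/20) = (1/2)*(-125)*(-4 - 1*25) - 15*(-2*1/2 + 3*(1/20)) = (1/2)*(-125)*(-4 - 25) - 15*(-1 + 3/20) = (1/2)*(-125)*(-29) - 15*(-17/20) = 3625/2 + 51/4 = 7301/4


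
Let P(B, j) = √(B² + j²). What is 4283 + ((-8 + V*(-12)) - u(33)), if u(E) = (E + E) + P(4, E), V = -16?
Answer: 4401 - √1105 ≈ 4367.8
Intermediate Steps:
u(E) = √(16 + E²) + 2*E (u(E) = (E + E) + √(4² + E²) = 2*E + √(16 + E²) = √(16 + E²) + 2*E)
4283 + ((-8 + V*(-12)) - u(33)) = 4283 + ((-8 - 16*(-12)) - (√(16 + 33²) + 2*33)) = 4283 + ((-8 + 192) - (√(16 + 1089) + 66)) = 4283 + (184 - (√1105 + 66)) = 4283 + (184 - (66 + √1105)) = 4283 + (184 + (-66 - √1105)) = 4283 + (118 - √1105) = 4401 - √1105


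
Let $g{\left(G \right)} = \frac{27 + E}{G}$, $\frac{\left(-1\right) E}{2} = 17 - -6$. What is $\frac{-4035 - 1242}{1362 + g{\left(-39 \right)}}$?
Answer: $- \frac{205803}{53137} \approx -3.8731$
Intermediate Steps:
$E = -46$ ($E = - 2 \left(17 - -6\right) = - 2 \left(17 + 6\right) = \left(-2\right) 23 = -46$)
$g{\left(G \right)} = - \frac{19}{G}$ ($g{\left(G \right)} = \frac{27 - 46}{G} = - \frac{19}{G}$)
$\frac{-4035 - 1242}{1362 + g{\left(-39 \right)}} = \frac{-4035 - 1242}{1362 - \frac{19}{-39}} = - \frac{5277}{1362 - - \frac{19}{39}} = - \frac{5277}{1362 + \frac{19}{39}} = - \frac{5277}{\frac{53137}{39}} = \left(-5277\right) \frac{39}{53137} = - \frac{205803}{53137}$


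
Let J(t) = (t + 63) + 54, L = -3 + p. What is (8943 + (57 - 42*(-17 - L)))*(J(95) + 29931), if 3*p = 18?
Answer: 296607120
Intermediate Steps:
p = 6 (p = (1/3)*18 = 6)
L = 3 (L = -3 + 6 = 3)
J(t) = 117 + t (J(t) = (63 + t) + 54 = 117 + t)
(8943 + (57 - 42*(-17 - L)))*(J(95) + 29931) = (8943 + (57 - 42*(-17 - 1*3)))*((117 + 95) + 29931) = (8943 + (57 - 42*(-17 - 3)))*(212 + 29931) = (8943 + (57 - 42*(-20)))*30143 = (8943 + (57 + 840))*30143 = (8943 + 897)*30143 = 9840*30143 = 296607120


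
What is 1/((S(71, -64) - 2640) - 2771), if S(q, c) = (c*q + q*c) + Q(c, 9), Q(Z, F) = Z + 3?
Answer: -1/14560 ≈ -6.8681e-5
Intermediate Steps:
Q(Z, F) = 3 + Z
S(q, c) = 3 + c + 2*c*q (S(q, c) = (c*q + q*c) + (3 + c) = (c*q + c*q) + (3 + c) = 2*c*q + (3 + c) = 3 + c + 2*c*q)
1/((S(71, -64) - 2640) - 2771) = 1/(((3 - 64 + 2*(-64)*71) - 2640) - 2771) = 1/(((3 - 64 - 9088) - 2640) - 2771) = 1/((-9149 - 2640) - 2771) = 1/(-11789 - 2771) = 1/(-14560) = -1/14560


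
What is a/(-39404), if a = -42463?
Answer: 42463/39404 ≈ 1.0776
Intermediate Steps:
a/(-39404) = -42463/(-39404) = -42463*(-1/39404) = 42463/39404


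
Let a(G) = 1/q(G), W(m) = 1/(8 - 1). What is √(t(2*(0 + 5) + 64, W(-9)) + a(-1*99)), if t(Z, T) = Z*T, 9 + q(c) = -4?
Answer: √86905/91 ≈ 3.2395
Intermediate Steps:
W(m) = ⅐ (W(m) = 1/7 = ⅐)
q(c) = -13 (q(c) = -9 - 4 = -13)
a(G) = -1/13 (a(G) = 1/(-13) = -1/13)
t(Z, T) = T*Z
√(t(2*(0 + 5) + 64, W(-9)) + a(-1*99)) = √((2*(0 + 5) + 64)/7 - 1/13) = √((2*5 + 64)/7 - 1/13) = √((10 + 64)/7 - 1/13) = √((⅐)*74 - 1/13) = √(74/7 - 1/13) = √(955/91) = √86905/91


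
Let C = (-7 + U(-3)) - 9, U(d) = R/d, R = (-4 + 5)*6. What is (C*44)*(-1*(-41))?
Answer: -32472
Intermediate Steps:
R = 6 (R = 1*6 = 6)
U(d) = 6/d
C = -18 (C = (-7 + 6/(-3)) - 9 = (-7 + 6*(-⅓)) - 9 = (-7 - 2) - 9 = -9 - 9 = -18)
(C*44)*(-1*(-41)) = (-18*44)*(-1*(-41)) = -792*41 = -32472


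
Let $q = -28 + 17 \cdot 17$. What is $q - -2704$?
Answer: $2965$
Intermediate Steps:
$q = 261$ ($q = -28 + 289 = 261$)
$q - -2704 = 261 - -2704 = 261 + 2704 = 2965$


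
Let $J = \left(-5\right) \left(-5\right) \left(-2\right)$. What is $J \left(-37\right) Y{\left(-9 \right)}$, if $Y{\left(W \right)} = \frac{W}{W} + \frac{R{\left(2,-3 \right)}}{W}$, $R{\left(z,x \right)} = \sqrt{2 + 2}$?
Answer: $\frac{12950}{9} \approx 1438.9$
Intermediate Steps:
$R{\left(z,x \right)} = 2$ ($R{\left(z,x \right)} = \sqrt{4} = 2$)
$J = -50$ ($J = 25 \left(-2\right) = -50$)
$Y{\left(W \right)} = 1 + \frac{2}{W}$ ($Y{\left(W \right)} = \frac{W}{W} + \frac{2}{W} = 1 + \frac{2}{W}$)
$J \left(-37\right) Y{\left(-9 \right)} = \left(-50\right) \left(-37\right) \frac{2 - 9}{-9} = 1850 \left(\left(- \frac{1}{9}\right) \left(-7\right)\right) = 1850 \cdot \frac{7}{9} = \frac{12950}{9}$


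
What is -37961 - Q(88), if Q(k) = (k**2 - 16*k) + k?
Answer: -44385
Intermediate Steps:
Q(k) = k**2 - 15*k
-37961 - Q(88) = -37961 - 88*(-15 + 88) = -37961 - 88*73 = -37961 - 1*6424 = -37961 - 6424 = -44385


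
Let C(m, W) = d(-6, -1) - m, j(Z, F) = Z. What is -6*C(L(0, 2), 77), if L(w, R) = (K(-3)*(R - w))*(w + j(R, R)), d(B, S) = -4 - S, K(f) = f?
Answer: -54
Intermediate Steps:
L(w, R) = (R + w)*(-3*R + 3*w) (L(w, R) = (-3*(R - w))*(w + R) = (-3*R + 3*w)*(R + w) = (R + w)*(-3*R + 3*w))
C(m, W) = -3 - m (C(m, W) = (-4 - 1*(-1)) - m = (-4 + 1) - m = -3 - m)
-6*C(L(0, 2), 77) = -6*(-3 - (-3*2² + 3*0²)) = -6*(-3 - (-3*4 + 3*0)) = -6*(-3 - (-12 + 0)) = -6*(-3 - 1*(-12)) = -6*(-3 + 12) = -6*9 = -54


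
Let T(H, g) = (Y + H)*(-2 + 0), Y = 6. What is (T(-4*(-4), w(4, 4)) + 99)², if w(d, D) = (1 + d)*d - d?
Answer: 3025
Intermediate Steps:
w(d, D) = -d + d*(1 + d) (w(d, D) = d*(1 + d) - d = -d + d*(1 + d))
T(H, g) = -12 - 2*H (T(H, g) = (6 + H)*(-2 + 0) = (6 + H)*(-2) = -12 - 2*H)
(T(-4*(-4), w(4, 4)) + 99)² = ((-12 - (-8)*(-4)) + 99)² = ((-12 - 2*16) + 99)² = ((-12 - 32) + 99)² = (-44 + 99)² = 55² = 3025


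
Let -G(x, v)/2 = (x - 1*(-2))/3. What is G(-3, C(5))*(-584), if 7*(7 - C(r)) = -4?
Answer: -1168/3 ≈ -389.33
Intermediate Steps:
C(r) = 53/7 (C(r) = 7 - ⅐*(-4) = 7 + 4/7 = 53/7)
G(x, v) = -4/3 - 2*x/3 (G(x, v) = -2*(x - 1*(-2))/3 = -2*(x + 2)/3 = -2*(2 + x)/3 = -2*(⅔ + x/3) = -4/3 - 2*x/3)
G(-3, C(5))*(-584) = (-4/3 - ⅔*(-3))*(-584) = (-4/3 + 2)*(-584) = (⅔)*(-584) = -1168/3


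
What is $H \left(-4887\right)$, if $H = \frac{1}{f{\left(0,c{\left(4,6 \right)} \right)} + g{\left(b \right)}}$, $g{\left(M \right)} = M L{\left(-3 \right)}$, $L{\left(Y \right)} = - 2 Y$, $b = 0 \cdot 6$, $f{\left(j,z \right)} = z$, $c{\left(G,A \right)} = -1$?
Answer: $4887$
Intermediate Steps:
$b = 0$
$g{\left(M \right)} = 6 M$ ($g{\left(M \right)} = M \left(\left(-2\right) \left(-3\right)\right) = M 6 = 6 M$)
$H = -1$ ($H = \frac{1}{-1 + 6 \cdot 0} = \frac{1}{-1 + 0} = \frac{1}{-1} = -1$)
$H \left(-4887\right) = \left(-1\right) \left(-4887\right) = 4887$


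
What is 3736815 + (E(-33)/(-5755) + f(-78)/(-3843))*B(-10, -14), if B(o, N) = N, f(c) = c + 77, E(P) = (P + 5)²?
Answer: 11806454322739/3159495 ≈ 3.7368e+6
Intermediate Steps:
E(P) = (5 + P)²
f(c) = 77 + c
3736815 + (E(-33)/(-5755) + f(-78)/(-3843))*B(-10, -14) = 3736815 + ((5 - 33)²/(-5755) + (77 - 78)/(-3843))*(-14) = 3736815 + ((-28)²*(-1/5755) - 1*(-1/3843))*(-14) = 3736815 + (784*(-1/5755) + 1/3843)*(-14) = 3736815 + (-784/5755 + 1/3843)*(-14) = 3736815 - 3007157/22116465*(-14) = 3736815 + 6014314/3159495 = 11806454322739/3159495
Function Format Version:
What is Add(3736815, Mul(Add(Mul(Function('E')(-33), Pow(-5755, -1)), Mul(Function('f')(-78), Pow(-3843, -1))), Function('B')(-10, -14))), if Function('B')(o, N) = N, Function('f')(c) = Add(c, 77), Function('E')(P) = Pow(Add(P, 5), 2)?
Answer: Rational(11806454322739, 3159495) ≈ 3.7368e+6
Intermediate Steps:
Function('E')(P) = Pow(Add(5, P), 2)
Function('f')(c) = Add(77, c)
Add(3736815, Mul(Add(Mul(Function('E')(-33), Pow(-5755, -1)), Mul(Function('f')(-78), Pow(-3843, -1))), Function('B')(-10, -14))) = Add(3736815, Mul(Add(Mul(Pow(Add(5, -33), 2), Pow(-5755, -1)), Mul(Add(77, -78), Pow(-3843, -1))), -14)) = Add(3736815, Mul(Add(Mul(Pow(-28, 2), Rational(-1, 5755)), Mul(-1, Rational(-1, 3843))), -14)) = Add(3736815, Mul(Add(Mul(784, Rational(-1, 5755)), Rational(1, 3843)), -14)) = Add(3736815, Mul(Add(Rational(-784, 5755), Rational(1, 3843)), -14)) = Add(3736815, Mul(Rational(-3007157, 22116465), -14)) = Add(3736815, Rational(6014314, 3159495)) = Rational(11806454322739, 3159495)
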